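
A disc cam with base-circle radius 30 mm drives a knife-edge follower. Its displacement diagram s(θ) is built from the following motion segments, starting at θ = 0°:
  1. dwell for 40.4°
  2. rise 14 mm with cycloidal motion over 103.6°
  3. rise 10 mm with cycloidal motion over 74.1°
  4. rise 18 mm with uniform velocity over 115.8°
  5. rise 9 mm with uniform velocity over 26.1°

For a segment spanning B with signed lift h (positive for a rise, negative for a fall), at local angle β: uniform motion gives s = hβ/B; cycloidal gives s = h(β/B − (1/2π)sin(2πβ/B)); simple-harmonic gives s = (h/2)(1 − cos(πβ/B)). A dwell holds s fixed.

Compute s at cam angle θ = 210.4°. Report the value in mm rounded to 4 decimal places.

seg 1 [0°–40.4°] dwell: s stays 0.0000
seg 2 [40.4°–144°] cycloidal, h=14: full span → s += 14 → s = 14.0000
seg 3 [144°–218.1°] cycloidal, h=10: θ=210.4° here. β=66.4, B=74.1. 10·(0.8961 − sin(2π·0.8961)/(2π)) = 9.9277 → s = 23.9277

23.9277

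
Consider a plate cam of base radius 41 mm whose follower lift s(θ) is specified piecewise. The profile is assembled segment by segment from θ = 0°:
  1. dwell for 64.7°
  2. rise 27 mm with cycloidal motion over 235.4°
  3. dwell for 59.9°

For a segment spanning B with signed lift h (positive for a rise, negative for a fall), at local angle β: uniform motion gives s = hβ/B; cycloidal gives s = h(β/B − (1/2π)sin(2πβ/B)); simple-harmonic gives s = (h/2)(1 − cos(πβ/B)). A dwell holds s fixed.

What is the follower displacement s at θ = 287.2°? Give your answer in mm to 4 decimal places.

seg 1 [0°–64.7°] dwell: s stays 0.0000
seg 2 [64.7°–300.1°] cycloidal, h=27: θ=287.2° here. β=222.5, B=235.4. 27·(0.9452 − sin(2π·0.9452)/(2π)) = 26.9709 → s = 26.9709

26.9709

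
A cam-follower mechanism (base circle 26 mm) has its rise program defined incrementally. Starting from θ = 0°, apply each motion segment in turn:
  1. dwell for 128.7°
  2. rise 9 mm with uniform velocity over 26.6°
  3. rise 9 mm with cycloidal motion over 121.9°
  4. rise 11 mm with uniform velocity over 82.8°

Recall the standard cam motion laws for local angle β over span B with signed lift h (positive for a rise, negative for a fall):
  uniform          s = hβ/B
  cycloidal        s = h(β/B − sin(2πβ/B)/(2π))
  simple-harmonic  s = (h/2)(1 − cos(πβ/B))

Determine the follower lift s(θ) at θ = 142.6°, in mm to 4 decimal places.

seg 1 [0°–128.7°] dwell: s stays 0.0000
seg 2 [128.7°–155.3°] uniform, h=9: θ=142.6° here. β=13.9, B=26.6. 9·13.9/26.6 = 4.7030 → s = 4.7030

4.7030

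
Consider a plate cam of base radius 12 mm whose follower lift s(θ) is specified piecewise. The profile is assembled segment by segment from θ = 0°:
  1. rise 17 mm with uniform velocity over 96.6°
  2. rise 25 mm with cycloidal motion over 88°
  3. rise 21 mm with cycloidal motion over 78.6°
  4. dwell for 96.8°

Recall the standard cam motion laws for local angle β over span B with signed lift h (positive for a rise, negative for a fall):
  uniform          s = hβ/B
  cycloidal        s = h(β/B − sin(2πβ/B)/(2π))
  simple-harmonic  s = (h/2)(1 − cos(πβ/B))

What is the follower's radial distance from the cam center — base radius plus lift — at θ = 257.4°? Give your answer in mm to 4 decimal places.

seg 1 [0°–96.6°] uniform, h=17: full span → s += 17 → s = 17.0000
seg 2 [96.6°–184.6°] cycloidal, h=25: full span → s += 25 → s = 42.0000
seg 3 [184.6°–263.2°] cycloidal, h=21: θ=257.4° here. β=72.8, B=78.6. 21·(0.9262 − sin(2π·0.9262)/(2π)) = 20.9451 → s = 62.9451
radial distance = base radius + s = 12 + 62.9451 = 74.9451

74.9451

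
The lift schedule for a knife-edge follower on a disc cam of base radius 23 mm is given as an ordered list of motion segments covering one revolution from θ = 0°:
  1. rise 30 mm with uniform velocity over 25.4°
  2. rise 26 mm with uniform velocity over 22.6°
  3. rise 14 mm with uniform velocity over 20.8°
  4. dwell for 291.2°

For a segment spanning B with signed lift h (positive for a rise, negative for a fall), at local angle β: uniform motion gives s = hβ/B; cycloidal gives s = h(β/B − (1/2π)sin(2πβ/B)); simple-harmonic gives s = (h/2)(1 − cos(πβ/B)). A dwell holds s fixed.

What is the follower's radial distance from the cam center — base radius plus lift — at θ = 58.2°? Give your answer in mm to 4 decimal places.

seg 1 [0°–25.4°] uniform, h=30: full span → s += 30 → s = 30.0000
seg 2 [25.4°–48°] uniform, h=26: full span → s += 26 → s = 56.0000
seg 3 [48°–68.8°] uniform, h=14: θ=58.2° here. β=10.2, B=20.8. 14·10.2/20.8 = 6.8654 → s = 62.8654
radial distance = base radius + s = 23 + 62.8654 = 85.8654

85.8654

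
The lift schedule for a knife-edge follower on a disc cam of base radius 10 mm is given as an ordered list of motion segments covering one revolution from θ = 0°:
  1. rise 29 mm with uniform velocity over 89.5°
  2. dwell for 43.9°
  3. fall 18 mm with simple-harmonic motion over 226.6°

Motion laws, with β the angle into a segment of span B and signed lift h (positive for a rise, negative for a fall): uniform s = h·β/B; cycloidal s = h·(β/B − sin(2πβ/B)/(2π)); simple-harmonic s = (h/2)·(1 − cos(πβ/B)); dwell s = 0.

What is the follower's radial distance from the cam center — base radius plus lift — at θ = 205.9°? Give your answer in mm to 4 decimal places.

seg 1 [0°–89.5°] uniform, h=29: full span → s += 29 → s = 29.0000
seg 2 [89.5°–133.4°] dwell: s stays 29.0000
seg 3 [133.4°–360°] simple-harmonic, h=-18: θ=205.9° here. β=72.5, B=226.6. -18/2·(1 − cos(π·0.3199)) = -4.1763 → s = 24.8237
radial distance = base radius + s = 10 + 24.8237 = 34.8237

34.8237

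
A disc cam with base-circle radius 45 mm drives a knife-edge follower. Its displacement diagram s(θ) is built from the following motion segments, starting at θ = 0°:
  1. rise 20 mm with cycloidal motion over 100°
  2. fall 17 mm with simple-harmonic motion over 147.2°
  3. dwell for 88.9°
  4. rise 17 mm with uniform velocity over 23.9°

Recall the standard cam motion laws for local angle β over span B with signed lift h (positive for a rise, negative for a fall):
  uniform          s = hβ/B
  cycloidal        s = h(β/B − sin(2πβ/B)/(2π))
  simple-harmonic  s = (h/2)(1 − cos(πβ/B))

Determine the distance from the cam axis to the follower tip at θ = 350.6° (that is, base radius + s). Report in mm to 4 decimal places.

seg 1 [0°–100°] cycloidal, h=20: full span → s += 20 → s = 20.0000
seg 2 [100°–247.2°] simple-harmonic, h=-17: full span → s += -17 → s = 3.0000
seg 3 [247.2°–336.1°] dwell: s stays 3.0000
seg 4 [336.1°–360°] uniform, h=17: θ=350.6° here. β=14.5, B=23.9. 17·14.5/23.9 = 10.3138 → s = 13.3138
radial distance = base radius + s = 45 + 13.3138 = 58.3138

58.3138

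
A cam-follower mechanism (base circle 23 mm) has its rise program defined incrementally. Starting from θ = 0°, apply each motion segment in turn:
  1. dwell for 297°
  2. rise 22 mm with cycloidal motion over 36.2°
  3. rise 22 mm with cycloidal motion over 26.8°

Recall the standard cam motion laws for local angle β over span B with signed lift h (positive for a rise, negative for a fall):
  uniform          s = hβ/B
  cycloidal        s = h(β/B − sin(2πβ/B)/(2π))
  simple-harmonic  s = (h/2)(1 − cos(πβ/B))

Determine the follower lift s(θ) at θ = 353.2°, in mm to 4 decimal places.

seg 1 [0°–297°] dwell: s stays 0.0000
seg 2 [297°–333.2°] cycloidal, h=22: full span → s += 22 → s = 22.0000
seg 3 [333.2°–360°] cycloidal, h=22: θ=353.2° here. β=20, B=26.8. 22·(0.7463 − sin(2π·0.7463)/(2π)) = 19.9184 → s = 41.9184

41.9184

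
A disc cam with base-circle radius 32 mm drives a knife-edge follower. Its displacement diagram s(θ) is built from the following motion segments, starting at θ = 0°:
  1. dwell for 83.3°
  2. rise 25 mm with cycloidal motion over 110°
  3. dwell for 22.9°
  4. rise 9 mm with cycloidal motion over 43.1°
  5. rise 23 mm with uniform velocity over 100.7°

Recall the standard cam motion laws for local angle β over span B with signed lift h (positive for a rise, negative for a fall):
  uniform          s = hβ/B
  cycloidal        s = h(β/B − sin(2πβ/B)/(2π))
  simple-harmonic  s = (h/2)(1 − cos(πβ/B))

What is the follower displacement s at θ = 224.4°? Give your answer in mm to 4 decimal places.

seg 1 [0°–83.3°] dwell: s stays 0.0000
seg 2 [83.3°–193.3°] cycloidal, h=25: full span → s += 25 → s = 25.0000
seg 3 [193.3°–216.2°] dwell: s stays 25.0000
seg 4 [216.2°–259.3°] cycloidal, h=9: θ=224.4° here. β=8.2, B=43.1. 9·(0.1903 − sin(2π·0.1903)/(2π)) = 0.3796 → s = 25.3796

25.3796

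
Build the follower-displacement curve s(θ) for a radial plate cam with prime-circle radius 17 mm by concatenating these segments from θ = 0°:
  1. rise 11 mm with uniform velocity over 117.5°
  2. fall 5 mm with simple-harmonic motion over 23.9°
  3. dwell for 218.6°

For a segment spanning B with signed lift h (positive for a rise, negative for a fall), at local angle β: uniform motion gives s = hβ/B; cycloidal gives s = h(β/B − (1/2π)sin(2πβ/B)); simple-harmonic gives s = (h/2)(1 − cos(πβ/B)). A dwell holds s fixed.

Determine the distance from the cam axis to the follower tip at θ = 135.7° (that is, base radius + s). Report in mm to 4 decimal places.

seg 1 [0°–117.5°] uniform, h=11: full span → s += 11 → s = 11.0000
seg 2 [117.5°–141.4°] simple-harmonic, h=-5: θ=135.7° here. β=18.2, B=23.9. -5/2·(1 − cos(π·0.7615)) = -4.3305 → s = 6.6695
radial distance = base radius + s = 17 + 6.6695 = 23.6695

23.6695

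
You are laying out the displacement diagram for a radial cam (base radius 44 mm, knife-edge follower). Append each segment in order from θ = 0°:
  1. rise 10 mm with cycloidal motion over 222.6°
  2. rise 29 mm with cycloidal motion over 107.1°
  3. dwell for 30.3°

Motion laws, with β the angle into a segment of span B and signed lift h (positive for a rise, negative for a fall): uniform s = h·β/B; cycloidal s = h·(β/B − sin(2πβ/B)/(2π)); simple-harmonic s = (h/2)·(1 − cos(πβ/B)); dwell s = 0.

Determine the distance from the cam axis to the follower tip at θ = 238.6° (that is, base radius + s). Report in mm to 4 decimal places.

seg 1 [0°–222.6°] cycloidal, h=10: full span → s += 10 → s = 10.0000
seg 2 [222.6°–329.7°] cycloidal, h=29: θ=238.6° here. β=16, B=107.1. 29·(0.1494 − sin(2π·0.1494)/(2π)) = 0.6088 → s = 10.6088
radial distance = base radius + s = 44 + 10.6088 = 54.6088

54.6088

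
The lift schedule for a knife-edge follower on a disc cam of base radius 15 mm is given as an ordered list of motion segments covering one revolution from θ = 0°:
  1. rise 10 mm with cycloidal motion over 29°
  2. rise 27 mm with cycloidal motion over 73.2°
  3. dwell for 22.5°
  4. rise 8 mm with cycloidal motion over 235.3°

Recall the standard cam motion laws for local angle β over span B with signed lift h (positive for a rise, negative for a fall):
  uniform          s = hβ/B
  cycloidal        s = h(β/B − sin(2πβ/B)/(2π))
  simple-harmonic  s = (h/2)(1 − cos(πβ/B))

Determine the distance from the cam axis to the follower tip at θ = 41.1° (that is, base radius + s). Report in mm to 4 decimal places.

seg 1 [0°–29°] cycloidal, h=10: full span → s += 10 → s = 10.0000
seg 2 [29°–102.2°] cycloidal, h=27: θ=41.1° here. β=12.1, B=73.2. 27·(0.1653 − sin(2π·0.1653)/(2π)) = 0.7602 → s = 10.7602
radial distance = base radius + s = 15 + 10.7602 = 25.7602

25.7602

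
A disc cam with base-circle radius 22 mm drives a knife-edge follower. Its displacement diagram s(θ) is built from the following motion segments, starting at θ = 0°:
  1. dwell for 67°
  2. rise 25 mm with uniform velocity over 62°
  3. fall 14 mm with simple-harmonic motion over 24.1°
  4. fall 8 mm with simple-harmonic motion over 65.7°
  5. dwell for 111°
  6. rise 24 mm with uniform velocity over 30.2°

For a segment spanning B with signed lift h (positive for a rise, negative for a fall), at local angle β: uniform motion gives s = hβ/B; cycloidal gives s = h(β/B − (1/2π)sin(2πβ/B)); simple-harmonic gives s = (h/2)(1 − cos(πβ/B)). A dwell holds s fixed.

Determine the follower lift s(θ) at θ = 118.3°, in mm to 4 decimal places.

seg 1 [0°–67°] dwell: s stays 0.0000
seg 2 [67°–129°] uniform, h=25: θ=118.3° here. β=51.3, B=62. 25·51.3/62 = 20.6855 → s = 20.6855

20.6855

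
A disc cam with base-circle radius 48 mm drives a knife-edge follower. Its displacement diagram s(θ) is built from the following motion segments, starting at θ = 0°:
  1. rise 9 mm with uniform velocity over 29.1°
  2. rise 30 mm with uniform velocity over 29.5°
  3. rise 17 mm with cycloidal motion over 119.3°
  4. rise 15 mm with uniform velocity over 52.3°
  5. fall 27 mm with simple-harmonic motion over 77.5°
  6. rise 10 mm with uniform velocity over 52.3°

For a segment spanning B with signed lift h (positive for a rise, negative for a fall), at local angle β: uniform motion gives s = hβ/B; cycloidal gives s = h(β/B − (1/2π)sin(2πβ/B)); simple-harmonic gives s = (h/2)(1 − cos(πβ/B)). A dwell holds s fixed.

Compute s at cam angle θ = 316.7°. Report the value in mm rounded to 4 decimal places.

seg 1 [0°–29.1°] uniform, h=9: full span → s += 9 → s = 9.0000
seg 2 [29.1°–58.6°] uniform, h=30: full span → s += 30 → s = 39.0000
seg 3 [58.6°–177.9°] cycloidal, h=17: full span → s += 17 → s = 56.0000
seg 4 [177.9°–230.2°] uniform, h=15: full span → s += 15 → s = 71.0000
seg 5 [230.2°–307.7°] simple-harmonic, h=-27: full span → s += -27 → s = 44.0000
seg 6 [307.7°–360°] uniform, h=10: θ=316.7° here. β=9, B=52.3. 10·9/52.3 = 1.7208 → s = 45.7208

45.7208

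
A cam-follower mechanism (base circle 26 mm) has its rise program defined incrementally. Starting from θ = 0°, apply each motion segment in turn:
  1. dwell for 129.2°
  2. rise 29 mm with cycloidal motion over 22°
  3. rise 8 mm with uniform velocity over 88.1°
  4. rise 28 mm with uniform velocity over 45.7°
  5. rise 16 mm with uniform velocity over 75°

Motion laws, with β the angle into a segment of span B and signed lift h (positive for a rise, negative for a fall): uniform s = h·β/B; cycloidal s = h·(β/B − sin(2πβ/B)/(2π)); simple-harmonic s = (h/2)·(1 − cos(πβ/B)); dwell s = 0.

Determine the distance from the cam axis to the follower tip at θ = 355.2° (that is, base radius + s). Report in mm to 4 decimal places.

seg 1 [0°–129.2°] dwell: s stays 0.0000
seg 2 [129.2°–151.2°] cycloidal, h=29: full span → s += 29 → s = 29.0000
seg 3 [151.2°–239.3°] uniform, h=8: full span → s += 8 → s = 37.0000
seg 4 [239.3°–285°] uniform, h=28: full span → s += 28 → s = 65.0000
seg 5 [285°–360°] uniform, h=16: θ=355.2° here. β=70.2, B=75. 16·70.2/75 = 14.9760 → s = 79.9760
radial distance = base radius + s = 26 + 79.9760 = 105.9760

105.9760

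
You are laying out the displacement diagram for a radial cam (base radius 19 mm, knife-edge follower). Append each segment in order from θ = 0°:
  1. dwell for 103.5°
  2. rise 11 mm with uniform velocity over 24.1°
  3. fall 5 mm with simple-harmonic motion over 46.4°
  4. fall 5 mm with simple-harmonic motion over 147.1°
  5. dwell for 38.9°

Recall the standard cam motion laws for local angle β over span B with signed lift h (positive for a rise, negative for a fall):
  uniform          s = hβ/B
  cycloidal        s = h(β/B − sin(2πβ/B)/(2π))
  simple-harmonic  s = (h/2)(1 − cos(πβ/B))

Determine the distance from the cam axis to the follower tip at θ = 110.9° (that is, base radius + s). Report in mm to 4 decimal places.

seg 1 [0°–103.5°] dwell: s stays 0.0000
seg 2 [103.5°–127.6°] uniform, h=11: θ=110.9° here. β=7.4, B=24.1. 11·7.4/24.1 = 3.3776 → s = 3.3776
radial distance = base radius + s = 19 + 3.3776 = 22.3776

22.3776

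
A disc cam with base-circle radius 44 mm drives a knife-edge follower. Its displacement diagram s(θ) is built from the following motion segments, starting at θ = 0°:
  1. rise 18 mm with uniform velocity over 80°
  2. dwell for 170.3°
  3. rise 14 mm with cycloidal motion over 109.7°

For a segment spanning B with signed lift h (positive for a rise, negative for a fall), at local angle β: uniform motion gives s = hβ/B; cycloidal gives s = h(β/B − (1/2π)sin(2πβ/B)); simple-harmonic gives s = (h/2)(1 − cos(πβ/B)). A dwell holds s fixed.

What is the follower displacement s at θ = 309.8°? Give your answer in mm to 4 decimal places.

seg 1 [0°–80°] uniform, h=18: full span → s += 18 → s = 18.0000
seg 2 [80°–250.3°] dwell: s stays 18.0000
seg 3 [250.3°–360°] cycloidal, h=14: θ=309.8° here. β=59.5, B=109.7. 14·(0.5424 − sin(2π·0.5424)/(2π)) = 8.1799 → s = 26.1799

26.1799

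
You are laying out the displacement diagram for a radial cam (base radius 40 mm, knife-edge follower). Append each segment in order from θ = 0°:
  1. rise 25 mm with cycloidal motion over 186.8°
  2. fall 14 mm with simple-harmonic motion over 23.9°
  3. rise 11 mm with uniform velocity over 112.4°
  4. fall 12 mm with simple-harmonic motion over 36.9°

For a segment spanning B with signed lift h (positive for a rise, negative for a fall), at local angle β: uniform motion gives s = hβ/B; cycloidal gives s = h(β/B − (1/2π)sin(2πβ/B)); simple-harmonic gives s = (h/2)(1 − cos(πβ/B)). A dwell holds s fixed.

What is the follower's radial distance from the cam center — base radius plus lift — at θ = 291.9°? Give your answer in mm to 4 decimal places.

seg 1 [0°–186.8°] cycloidal, h=25: full span → s += 25 → s = 25.0000
seg 2 [186.8°–210.7°] simple-harmonic, h=-14: full span → s += -14 → s = 11.0000
seg 3 [210.7°–323.1°] uniform, h=11: θ=291.9° here. β=81.2, B=112.4. 11·81.2/112.4 = 7.9466 → s = 18.9466
radial distance = base radius + s = 40 + 18.9466 = 58.9466

58.9466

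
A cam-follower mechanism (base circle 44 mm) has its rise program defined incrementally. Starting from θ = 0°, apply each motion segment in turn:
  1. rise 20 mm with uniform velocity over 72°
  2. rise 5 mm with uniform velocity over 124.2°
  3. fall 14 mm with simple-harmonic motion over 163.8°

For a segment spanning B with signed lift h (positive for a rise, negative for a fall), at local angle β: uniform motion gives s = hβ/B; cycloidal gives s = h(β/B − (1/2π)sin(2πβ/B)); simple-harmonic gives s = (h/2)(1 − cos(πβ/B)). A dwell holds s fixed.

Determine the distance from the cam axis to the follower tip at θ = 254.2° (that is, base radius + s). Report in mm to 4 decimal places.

seg 1 [0°–72°] uniform, h=20: full span → s += 20 → s = 20.0000
seg 2 [72°–196.2°] uniform, h=5: full span → s += 5 → s = 25.0000
seg 3 [196.2°–360°] simple-harmonic, h=-14: θ=254.2° here. β=58, B=163.8. -14/2·(1 − cos(π·0.3541)) = -3.9025 → s = 21.0975
radial distance = base radius + s = 44 + 21.0975 = 65.0975

65.0975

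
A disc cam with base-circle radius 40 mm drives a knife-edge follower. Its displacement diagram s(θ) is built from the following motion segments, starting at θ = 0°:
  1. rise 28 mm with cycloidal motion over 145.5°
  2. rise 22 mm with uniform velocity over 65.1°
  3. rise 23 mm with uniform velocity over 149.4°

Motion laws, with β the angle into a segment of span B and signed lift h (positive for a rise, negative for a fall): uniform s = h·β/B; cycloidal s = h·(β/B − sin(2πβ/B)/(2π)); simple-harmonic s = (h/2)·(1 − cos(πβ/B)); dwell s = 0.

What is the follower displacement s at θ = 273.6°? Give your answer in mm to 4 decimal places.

seg 1 [0°–145.5°] cycloidal, h=28: full span → s += 28 → s = 28.0000
seg 2 [145.5°–210.6°] uniform, h=22: full span → s += 22 → s = 50.0000
seg 3 [210.6°–360°] uniform, h=23: θ=273.6° here. β=63, B=149.4. 23·63/149.4 = 9.6988 → s = 59.6988

59.6988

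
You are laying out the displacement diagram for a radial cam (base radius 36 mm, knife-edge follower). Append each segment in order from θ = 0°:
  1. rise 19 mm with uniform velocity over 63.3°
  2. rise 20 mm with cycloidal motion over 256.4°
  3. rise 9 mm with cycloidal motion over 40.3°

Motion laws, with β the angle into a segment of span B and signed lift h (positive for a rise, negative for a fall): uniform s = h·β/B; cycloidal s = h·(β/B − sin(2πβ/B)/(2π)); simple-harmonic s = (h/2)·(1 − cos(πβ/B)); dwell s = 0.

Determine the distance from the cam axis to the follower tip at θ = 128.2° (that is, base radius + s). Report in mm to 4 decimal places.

seg 1 [0°–63.3°] uniform, h=19: full span → s += 19 → s = 19.0000
seg 2 [63.3°–319.7°] cycloidal, h=20: θ=128.2° here. β=64.9, B=256.4. 20·(0.2531 − sin(2π·0.2531)/(2π)) = 1.8799 → s = 20.8799
radial distance = base radius + s = 36 + 20.8799 = 56.8799

56.8799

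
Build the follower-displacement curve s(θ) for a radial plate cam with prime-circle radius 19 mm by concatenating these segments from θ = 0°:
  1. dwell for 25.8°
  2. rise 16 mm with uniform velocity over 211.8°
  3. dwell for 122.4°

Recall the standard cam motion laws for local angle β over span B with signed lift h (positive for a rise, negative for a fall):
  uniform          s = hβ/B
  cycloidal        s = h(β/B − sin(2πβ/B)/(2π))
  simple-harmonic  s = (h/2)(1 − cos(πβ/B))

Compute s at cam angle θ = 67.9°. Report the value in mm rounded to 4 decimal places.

seg 1 [0°–25.8°] dwell: s stays 0.0000
seg 2 [25.8°–237.6°] uniform, h=16: θ=67.9° here. β=42.1, B=211.8. 16·42.1/211.8 = 3.1804 → s = 3.1804

3.1804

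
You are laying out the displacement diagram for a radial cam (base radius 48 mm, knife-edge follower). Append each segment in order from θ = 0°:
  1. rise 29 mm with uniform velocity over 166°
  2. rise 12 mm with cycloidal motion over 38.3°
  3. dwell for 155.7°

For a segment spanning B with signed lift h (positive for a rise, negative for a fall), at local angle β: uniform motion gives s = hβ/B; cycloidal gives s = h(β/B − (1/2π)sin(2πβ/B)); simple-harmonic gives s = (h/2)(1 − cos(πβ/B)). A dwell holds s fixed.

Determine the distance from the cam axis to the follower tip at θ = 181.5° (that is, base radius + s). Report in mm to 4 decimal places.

seg 1 [0°–166°] uniform, h=29: full span → s += 29 → s = 29.0000
seg 2 [166°–204.3°] cycloidal, h=12: θ=181.5° here. β=15.5, B=38.3. 12·(0.4047 − sin(2π·0.4047)/(2π)) = 3.7799 → s = 32.7799
radial distance = base radius + s = 48 + 32.7799 = 80.7799

80.7799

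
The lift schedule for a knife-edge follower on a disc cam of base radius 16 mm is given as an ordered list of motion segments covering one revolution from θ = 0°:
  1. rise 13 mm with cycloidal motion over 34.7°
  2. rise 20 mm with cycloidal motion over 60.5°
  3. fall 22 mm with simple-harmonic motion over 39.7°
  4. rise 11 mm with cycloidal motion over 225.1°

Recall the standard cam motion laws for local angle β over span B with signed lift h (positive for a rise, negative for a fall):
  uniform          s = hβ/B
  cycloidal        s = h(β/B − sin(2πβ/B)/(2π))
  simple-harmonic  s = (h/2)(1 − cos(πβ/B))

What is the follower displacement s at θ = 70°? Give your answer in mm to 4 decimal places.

seg 1 [0°–34.7°] cycloidal, h=13: full span → s += 13 → s = 13.0000
seg 2 [34.7°–95.2°] cycloidal, h=20: θ=70° here. β=35.3, B=60.5. 20·(0.5835 − sin(2π·0.5835)/(2π)) = 13.2634 → s = 26.2634

26.2634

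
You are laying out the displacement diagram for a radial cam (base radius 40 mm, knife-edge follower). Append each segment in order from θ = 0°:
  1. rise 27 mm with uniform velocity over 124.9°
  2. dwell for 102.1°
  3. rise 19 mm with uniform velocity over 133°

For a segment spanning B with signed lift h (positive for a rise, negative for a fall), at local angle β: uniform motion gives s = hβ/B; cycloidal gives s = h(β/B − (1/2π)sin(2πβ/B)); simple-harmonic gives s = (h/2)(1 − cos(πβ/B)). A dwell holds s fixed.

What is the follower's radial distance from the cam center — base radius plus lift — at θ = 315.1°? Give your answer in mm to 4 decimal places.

seg 1 [0°–124.9°] uniform, h=27: full span → s += 27 → s = 27.0000
seg 2 [124.9°–227°] dwell: s stays 27.0000
seg 3 [227°–360°] uniform, h=19: θ=315.1° here. β=88.1, B=133. 19·88.1/133 = 12.5857 → s = 39.5857
radial distance = base radius + s = 40 + 39.5857 = 79.5857

79.5857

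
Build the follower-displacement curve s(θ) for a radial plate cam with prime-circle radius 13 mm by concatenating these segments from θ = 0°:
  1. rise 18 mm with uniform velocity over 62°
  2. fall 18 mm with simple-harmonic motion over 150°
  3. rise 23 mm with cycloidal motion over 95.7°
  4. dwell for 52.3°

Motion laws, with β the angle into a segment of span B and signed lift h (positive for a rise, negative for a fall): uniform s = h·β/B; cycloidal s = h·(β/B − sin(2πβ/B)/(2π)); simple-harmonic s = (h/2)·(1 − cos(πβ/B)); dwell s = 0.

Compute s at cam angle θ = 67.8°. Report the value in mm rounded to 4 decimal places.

seg 1 [0°–62°] uniform, h=18: full span → s += 18 → s = 18.0000
seg 2 [62°–212°] simple-harmonic, h=-18: θ=67.8° here. β=5.8, B=150. -18/2·(1 − cos(π·0.0387)) = -0.0663 → s = 17.9337

17.9337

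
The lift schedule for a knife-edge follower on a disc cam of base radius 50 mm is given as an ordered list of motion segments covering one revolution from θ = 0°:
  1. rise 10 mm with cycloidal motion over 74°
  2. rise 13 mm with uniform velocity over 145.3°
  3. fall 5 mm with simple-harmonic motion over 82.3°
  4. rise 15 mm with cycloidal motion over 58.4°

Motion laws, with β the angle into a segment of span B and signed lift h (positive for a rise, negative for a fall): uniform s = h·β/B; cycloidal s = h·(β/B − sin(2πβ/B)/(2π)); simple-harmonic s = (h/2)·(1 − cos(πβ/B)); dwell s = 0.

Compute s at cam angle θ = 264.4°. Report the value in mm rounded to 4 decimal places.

seg 1 [0°–74°] cycloidal, h=10: full span → s += 10 → s = 10.0000
seg 2 [74°–219.3°] uniform, h=13: full span → s += 13 → s = 23.0000
seg 3 [219.3°–301.6°] simple-harmonic, h=-5: θ=264.4° here. β=45.1, B=82.3. -5/2·(1 − cos(π·0.5480)) = -2.8755 → s = 20.1245

20.1245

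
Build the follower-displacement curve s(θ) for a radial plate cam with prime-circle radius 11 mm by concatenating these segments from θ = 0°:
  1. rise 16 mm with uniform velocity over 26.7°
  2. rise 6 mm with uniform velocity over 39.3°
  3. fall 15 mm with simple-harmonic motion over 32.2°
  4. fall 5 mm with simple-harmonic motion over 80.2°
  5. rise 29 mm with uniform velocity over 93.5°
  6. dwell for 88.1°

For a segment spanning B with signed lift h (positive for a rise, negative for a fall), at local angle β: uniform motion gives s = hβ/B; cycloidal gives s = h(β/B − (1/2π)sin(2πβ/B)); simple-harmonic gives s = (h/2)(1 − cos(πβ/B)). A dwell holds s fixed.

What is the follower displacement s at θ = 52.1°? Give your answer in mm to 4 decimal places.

seg 1 [0°–26.7°] uniform, h=16: full span → s += 16 → s = 16.0000
seg 2 [26.7°–66°] uniform, h=6: θ=52.1° here. β=25.4, B=39.3. 6·25.4/39.3 = 3.8779 → s = 19.8779

19.8779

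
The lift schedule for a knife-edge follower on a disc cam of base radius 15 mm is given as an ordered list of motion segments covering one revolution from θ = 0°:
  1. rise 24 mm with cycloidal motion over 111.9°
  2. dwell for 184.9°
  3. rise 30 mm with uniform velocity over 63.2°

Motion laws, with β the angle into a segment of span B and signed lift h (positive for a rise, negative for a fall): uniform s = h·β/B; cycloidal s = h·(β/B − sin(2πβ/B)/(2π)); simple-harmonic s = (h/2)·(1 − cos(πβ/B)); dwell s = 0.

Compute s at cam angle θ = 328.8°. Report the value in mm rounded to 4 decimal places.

seg 1 [0°–111.9°] cycloidal, h=24: full span → s += 24 → s = 24.0000
seg 2 [111.9°–296.8°] dwell: s stays 24.0000
seg 3 [296.8°–360°] uniform, h=30: θ=328.8° here. β=32, B=63.2. 30·32/63.2 = 15.1899 → s = 39.1899

39.1899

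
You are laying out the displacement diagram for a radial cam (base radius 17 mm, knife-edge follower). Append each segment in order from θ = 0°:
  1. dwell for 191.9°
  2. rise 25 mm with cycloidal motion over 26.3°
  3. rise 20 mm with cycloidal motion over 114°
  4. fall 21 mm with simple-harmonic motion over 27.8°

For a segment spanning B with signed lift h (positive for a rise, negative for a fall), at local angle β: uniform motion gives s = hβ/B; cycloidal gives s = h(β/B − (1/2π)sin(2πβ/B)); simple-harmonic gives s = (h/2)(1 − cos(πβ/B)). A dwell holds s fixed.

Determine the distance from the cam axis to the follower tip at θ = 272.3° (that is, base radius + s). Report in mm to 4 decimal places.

seg 1 [0°–191.9°] dwell: s stays 0.0000
seg 2 [191.9°–218.2°] cycloidal, h=25: full span → s += 25 → s = 25.0000
seg 3 [218.2°–332.2°] cycloidal, h=20: θ=272.3° here. β=54.1, B=114. 20·(0.4746 − sin(2π·0.4746)/(2π)) = 8.9846 → s = 33.9846
radial distance = base radius + s = 17 + 33.9846 = 50.9846

50.9846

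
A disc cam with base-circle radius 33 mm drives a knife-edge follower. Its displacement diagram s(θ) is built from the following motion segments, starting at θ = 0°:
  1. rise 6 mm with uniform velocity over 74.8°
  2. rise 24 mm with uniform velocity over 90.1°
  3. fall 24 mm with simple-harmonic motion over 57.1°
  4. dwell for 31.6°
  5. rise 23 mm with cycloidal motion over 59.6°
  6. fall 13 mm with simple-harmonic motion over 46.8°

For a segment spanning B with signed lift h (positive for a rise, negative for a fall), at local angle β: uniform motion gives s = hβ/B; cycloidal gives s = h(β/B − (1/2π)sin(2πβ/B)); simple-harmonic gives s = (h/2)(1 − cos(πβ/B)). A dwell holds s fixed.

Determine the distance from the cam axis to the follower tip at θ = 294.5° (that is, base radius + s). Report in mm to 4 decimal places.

seg 1 [0°–74.8°] uniform, h=6: full span → s += 6 → s = 6.0000
seg 2 [74.8°–164.9°] uniform, h=24: full span → s += 24 → s = 30.0000
seg 3 [164.9°–222°] simple-harmonic, h=-24: full span → s += -24 → s = 6.0000
seg 4 [222°–253.6°] dwell: s stays 6.0000
seg 5 [253.6°–313.2°] cycloidal, h=23: θ=294.5° here. β=40.9, B=59.6. 23·(0.6862 − sin(2π·0.6862)/(2π)) = 19.1543 → s = 25.1543
radial distance = base radius + s = 33 + 25.1543 = 58.1543

58.1543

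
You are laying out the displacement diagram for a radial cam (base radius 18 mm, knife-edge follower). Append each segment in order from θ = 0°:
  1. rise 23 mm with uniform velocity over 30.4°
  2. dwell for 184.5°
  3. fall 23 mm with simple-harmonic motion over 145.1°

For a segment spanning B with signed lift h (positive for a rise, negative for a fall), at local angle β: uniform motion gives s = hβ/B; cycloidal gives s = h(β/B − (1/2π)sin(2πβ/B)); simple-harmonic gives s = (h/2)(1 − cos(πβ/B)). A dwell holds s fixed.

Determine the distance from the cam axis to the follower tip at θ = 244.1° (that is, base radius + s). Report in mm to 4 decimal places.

seg 1 [0°–30.4°] uniform, h=23: full span → s += 23 → s = 23.0000
seg 2 [30.4°–214.9°] dwell: s stays 23.0000
seg 3 [214.9°–360°] simple-harmonic, h=-23: θ=244.1° here. β=29.2, B=145.1. -23/2·(1 − cos(π·0.2012)) = -2.2227 → s = 20.7773
radial distance = base radius + s = 18 + 20.7773 = 38.7773

38.7773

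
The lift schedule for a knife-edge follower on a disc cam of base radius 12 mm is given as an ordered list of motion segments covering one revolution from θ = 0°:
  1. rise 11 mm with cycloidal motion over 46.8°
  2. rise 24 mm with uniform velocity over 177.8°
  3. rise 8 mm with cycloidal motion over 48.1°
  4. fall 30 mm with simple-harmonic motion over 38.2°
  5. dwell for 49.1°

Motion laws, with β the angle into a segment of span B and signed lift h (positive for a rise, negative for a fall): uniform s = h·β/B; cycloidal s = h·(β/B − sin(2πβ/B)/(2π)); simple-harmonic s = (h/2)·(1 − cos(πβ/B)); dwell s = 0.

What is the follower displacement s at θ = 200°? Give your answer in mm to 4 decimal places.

seg 1 [0°–46.8°] cycloidal, h=11: full span → s += 11 → s = 11.0000
seg 2 [46.8°–224.6°] uniform, h=24: θ=200° here. β=153.2, B=177.8. 24·153.2/177.8 = 20.6794 → s = 31.6794

31.6794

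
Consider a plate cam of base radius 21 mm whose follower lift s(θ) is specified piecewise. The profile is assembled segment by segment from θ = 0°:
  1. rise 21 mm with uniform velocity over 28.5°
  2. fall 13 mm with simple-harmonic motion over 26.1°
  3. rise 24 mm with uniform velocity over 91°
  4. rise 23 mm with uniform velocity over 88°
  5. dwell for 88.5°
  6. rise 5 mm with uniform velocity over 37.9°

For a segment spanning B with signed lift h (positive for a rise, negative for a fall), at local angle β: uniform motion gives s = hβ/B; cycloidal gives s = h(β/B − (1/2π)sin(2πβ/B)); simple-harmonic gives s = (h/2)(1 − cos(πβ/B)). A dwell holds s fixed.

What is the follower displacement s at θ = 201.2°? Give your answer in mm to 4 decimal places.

seg 1 [0°–28.5°] uniform, h=21: full span → s += 21 → s = 21.0000
seg 2 [28.5°–54.6°] simple-harmonic, h=-13: full span → s += -13 → s = 8.0000
seg 3 [54.6°–145.6°] uniform, h=24: full span → s += 24 → s = 32.0000
seg 4 [145.6°–233.6°] uniform, h=23: θ=201.2° here. β=55.6, B=88. 23·55.6/88 = 14.5318 → s = 46.5318

46.5318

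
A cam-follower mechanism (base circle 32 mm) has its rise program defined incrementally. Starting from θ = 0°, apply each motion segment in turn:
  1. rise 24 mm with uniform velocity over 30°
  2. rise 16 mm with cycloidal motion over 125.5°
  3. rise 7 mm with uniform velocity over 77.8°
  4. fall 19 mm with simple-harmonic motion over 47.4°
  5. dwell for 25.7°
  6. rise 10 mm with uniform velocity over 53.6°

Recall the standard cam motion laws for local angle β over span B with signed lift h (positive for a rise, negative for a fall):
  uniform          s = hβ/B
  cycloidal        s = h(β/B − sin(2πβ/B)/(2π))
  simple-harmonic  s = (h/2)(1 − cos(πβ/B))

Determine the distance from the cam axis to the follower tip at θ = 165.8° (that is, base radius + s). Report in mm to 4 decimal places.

seg 1 [0°–30°] uniform, h=24: full span → s += 24 → s = 24.0000
seg 2 [30°–155.5°] cycloidal, h=16: full span → s += 16 → s = 40.0000
seg 3 [155.5°–233.3°] uniform, h=7: θ=165.8° here. β=10.3, B=77.8. 7·10.3/77.8 = 0.9267 → s = 40.9267
radial distance = base radius + s = 32 + 40.9267 = 72.9267

72.9267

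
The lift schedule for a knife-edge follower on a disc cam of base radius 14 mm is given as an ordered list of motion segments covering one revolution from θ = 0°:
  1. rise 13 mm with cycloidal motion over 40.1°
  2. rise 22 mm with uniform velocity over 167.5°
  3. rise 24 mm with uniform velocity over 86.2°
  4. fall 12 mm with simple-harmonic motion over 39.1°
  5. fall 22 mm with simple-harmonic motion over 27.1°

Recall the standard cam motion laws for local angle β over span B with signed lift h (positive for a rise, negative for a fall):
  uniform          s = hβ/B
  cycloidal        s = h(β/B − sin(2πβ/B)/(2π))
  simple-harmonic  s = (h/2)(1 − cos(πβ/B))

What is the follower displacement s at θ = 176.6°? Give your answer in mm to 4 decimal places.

seg 1 [0°–40.1°] cycloidal, h=13: full span → s += 13 → s = 13.0000
seg 2 [40.1°–207.6°] uniform, h=22: θ=176.6° here. β=136.5, B=167.5. 22·136.5/167.5 = 17.9284 → s = 30.9284

30.9284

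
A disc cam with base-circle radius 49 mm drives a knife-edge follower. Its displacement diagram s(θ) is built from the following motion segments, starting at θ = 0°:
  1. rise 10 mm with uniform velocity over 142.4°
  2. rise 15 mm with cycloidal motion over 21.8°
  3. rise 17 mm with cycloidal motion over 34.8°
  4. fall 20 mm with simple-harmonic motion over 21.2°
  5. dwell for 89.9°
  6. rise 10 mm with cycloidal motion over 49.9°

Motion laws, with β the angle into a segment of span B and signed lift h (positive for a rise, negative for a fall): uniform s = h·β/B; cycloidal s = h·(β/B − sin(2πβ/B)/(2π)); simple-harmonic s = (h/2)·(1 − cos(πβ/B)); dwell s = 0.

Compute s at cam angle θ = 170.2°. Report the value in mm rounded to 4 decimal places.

seg 1 [0°–142.4°] uniform, h=10: full span → s += 10 → s = 10.0000
seg 2 [142.4°–164.2°] cycloidal, h=15: full span → s += 15 → s = 25.0000
seg 3 [164.2°–199°] cycloidal, h=17: θ=170.2° here. β=6, B=34.8. 17·(0.1724 − sin(2π·0.1724)/(2π)) = 0.5406 → s = 25.5406

25.5406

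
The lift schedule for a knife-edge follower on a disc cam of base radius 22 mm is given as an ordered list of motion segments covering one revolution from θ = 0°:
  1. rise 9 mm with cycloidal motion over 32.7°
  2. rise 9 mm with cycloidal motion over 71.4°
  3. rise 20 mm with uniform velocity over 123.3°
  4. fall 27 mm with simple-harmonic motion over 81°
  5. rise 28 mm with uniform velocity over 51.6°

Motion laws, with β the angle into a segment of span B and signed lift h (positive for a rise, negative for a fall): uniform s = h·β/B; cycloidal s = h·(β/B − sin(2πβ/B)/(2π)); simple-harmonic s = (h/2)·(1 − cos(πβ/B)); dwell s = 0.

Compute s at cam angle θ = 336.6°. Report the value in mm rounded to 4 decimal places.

seg 1 [0°–32.7°] cycloidal, h=9: full span → s += 9 → s = 9.0000
seg 2 [32.7°–104.1°] cycloidal, h=9: full span → s += 9 → s = 18.0000
seg 3 [104.1°–227.4°] uniform, h=20: full span → s += 20 → s = 38.0000
seg 4 [227.4°–308.4°] simple-harmonic, h=-27: full span → s += -27 → s = 11.0000
seg 5 [308.4°–360°] uniform, h=28: θ=336.6° here. β=28.2, B=51.6. 28·28.2/51.6 = 15.3023 → s = 26.3023

26.3023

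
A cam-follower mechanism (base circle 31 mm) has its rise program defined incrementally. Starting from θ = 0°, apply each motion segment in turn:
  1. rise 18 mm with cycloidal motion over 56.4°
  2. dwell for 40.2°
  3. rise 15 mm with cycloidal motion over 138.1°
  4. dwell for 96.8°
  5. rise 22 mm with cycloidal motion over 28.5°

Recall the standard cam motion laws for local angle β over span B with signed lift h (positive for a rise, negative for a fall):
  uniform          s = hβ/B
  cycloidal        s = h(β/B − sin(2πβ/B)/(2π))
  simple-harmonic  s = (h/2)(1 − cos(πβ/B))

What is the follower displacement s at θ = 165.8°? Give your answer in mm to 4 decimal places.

seg 1 [0°–56.4°] cycloidal, h=18: full span → s += 18 → s = 18.0000
seg 2 [56.4°–96.6°] dwell: s stays 18.0000
seg 3 [96.6°–234.7°] cycloidal, h=15: θ=165.8° here. β=69.2, B=138.1. 15·(0.5011 − sin(2π·0.5011)/(2π)) = 7.5326 → s = 25.5326

25.5326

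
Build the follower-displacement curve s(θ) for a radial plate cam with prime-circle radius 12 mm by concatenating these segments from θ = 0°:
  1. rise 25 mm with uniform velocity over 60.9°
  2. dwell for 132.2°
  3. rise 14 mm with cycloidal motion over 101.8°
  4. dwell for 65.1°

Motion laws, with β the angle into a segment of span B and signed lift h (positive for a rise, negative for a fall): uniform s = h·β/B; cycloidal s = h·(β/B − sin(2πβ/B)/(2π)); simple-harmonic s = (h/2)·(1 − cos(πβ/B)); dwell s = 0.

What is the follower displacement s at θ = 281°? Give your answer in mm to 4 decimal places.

seg 1 [0°–60.9°] uniform, h=25: full span → s += 25 → s = 25.0000
seg 2 [60.9°–193.1°] dwell: s stays 25.0000
seg 3 [193.1°–294.9°] cycloidal, h=14: θ=281° here. β=87.9, B=101.8. 14·(0.8635 − sin(2π·0.8635)/(2π)) = 13.7740 → s = 38.7740

38.7740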